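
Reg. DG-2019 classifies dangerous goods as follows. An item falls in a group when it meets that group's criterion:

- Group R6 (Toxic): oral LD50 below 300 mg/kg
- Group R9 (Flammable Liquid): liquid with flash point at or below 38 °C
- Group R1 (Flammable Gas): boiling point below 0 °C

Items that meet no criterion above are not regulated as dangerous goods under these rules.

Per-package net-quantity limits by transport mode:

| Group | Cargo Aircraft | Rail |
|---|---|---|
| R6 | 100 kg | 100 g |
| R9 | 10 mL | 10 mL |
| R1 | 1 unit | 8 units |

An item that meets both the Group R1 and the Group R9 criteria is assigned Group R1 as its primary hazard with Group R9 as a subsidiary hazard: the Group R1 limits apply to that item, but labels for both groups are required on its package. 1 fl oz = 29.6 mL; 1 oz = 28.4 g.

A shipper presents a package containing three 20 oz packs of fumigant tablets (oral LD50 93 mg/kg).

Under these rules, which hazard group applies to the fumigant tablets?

With oral LD50 93 mg/kg (< 300 mg/kg), the fumigant tablets fall in Group R6.

Group R6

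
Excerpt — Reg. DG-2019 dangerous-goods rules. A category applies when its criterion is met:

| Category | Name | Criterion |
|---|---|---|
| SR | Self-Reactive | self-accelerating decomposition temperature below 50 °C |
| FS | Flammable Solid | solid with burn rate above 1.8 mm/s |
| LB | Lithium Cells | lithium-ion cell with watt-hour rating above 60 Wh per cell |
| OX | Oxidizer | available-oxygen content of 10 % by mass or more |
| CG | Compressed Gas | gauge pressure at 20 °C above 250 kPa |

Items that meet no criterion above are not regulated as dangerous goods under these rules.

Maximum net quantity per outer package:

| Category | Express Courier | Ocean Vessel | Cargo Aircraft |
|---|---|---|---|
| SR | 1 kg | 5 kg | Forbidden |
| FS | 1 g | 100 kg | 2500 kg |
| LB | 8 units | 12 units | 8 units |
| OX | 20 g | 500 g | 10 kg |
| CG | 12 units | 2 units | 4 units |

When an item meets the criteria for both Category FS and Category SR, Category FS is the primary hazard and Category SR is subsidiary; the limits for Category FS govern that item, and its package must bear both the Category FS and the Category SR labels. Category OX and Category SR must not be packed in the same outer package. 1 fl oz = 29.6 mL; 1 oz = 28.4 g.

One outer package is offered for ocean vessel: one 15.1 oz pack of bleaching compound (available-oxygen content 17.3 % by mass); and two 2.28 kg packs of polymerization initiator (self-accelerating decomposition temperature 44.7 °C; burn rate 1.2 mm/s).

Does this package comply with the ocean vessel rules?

No

With available-oxygen content 17.3 % by mass (≥ 10 % by mass), the bleaching compound falls in Category OX.
Polymerization initiator: self-accelerating decomposition temperature 44.7 °C < 50 °C → Category SR (Self-Reactive).
Category OX quantity: one 15.1 oz pack = 428.84 g.
428.84 g ≤ 500 g (ocean vessel limit, Category OX) — within limit.
Category SR quantity: two 2.28 kg packs = 4.56 kg.
That is within the Category SR ocean vessel limit of 5 kg.
Category OX and Category SR may not share an outer package.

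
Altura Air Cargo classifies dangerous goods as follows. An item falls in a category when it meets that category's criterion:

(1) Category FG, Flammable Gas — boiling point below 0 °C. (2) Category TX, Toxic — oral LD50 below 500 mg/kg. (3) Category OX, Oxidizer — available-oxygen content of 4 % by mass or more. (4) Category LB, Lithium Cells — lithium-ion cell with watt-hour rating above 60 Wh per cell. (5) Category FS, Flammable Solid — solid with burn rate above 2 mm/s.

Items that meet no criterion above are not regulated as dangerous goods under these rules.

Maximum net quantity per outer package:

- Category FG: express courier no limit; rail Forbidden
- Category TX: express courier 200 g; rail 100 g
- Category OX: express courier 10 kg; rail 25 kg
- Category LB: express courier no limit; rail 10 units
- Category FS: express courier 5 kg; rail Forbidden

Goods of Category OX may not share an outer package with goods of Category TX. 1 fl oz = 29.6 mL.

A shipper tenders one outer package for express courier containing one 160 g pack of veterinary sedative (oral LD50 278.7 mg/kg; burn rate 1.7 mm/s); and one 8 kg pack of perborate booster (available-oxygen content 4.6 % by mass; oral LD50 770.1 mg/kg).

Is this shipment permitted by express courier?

Oral LD50 278.7 mg/kg meets the Category TX criterion (Toxic), so the veterinary sedative is Category TX.
With available-oxygen content 4.6 % by mass (≥ 4 % by mass), the perborate booster falls in Category OX.
Category OX quantity: 8 kg.
That is within the Category OX express courier limit of 10 kg.
Category TX quantity: 160 g.
160 g ≤ 200 g (express courier limit, Category TX) — within limit.
Category OX and Category TX may not share an outer package.

No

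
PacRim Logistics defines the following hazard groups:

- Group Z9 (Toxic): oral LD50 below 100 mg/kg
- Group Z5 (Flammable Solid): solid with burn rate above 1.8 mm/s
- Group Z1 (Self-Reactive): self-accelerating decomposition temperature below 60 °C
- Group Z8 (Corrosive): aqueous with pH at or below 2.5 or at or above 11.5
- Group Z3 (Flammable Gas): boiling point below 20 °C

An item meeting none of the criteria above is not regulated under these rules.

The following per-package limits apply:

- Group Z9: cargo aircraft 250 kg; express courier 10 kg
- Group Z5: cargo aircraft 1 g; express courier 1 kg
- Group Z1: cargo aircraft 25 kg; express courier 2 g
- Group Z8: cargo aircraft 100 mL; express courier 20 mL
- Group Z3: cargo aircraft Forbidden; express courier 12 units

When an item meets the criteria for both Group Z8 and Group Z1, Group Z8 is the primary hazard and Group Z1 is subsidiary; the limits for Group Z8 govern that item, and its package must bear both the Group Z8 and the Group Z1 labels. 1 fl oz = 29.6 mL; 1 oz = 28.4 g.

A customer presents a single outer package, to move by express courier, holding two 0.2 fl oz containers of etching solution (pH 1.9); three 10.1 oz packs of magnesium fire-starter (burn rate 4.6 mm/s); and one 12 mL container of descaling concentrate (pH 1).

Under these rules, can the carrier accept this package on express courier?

pH 1.9 meets the Group Z8 criterion (Corrosive), so the etching solution is Group Z8.
Magnesium fire-starter: burn rate 4.6 mm/s > 1.8 mm/s → Group Z5 (Flammable Solid).
With pH 1 (≤ 2.5), the descaling concentrate falls in Group Z8.
Group Z8 net quantity: (two 0.2 fl oz containers = 11.84 mL) + 12 mL = 23.84 mL.
23.84 mL exceeds the express courier limit of 20 mL for Group Z8.
Group Z5 quantity: three 10.1 oz packs = 860.52 g.
That is within the Group Z5 express courier limit of 1 kg.

No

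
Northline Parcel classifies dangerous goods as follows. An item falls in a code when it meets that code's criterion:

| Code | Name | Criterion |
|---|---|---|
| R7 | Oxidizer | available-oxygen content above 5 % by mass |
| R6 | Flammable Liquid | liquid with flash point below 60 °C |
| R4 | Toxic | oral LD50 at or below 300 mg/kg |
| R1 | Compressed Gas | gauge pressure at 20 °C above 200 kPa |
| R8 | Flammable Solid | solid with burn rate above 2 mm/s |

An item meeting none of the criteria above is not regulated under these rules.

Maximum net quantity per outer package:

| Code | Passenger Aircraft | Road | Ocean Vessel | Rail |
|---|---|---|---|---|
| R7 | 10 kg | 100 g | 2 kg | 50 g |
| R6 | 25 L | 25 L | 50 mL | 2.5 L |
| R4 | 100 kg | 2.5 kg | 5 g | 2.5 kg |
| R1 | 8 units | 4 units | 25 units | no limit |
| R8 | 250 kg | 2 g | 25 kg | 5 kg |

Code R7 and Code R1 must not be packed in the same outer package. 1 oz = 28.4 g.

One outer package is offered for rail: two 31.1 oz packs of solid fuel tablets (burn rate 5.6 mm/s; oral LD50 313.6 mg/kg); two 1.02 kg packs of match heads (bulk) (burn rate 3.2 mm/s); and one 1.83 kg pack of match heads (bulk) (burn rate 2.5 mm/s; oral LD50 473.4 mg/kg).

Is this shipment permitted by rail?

No

With burn rate 5.6 mm/s (> 2 mm/s), the solid fuel tablets fall in Code R8.
Match heads (bulk): burn rate 3.2 mm/s > 2 mm/s → Code R8 (Flammable Solid).
The match heads (bulk) have burn rate 2.5 mm/s, which is > 2 mm/s, so they are Code R8 (Flammable Solid).
Code R8 net quantity: (two 31.1 oz packs = 1766.48 g) + (two 1.02 kg packs = 2.04 kg) + 1.83 kg = 5636.48 g.
5636.48 g > 5 kg (rail limit, Code R8) — over the limit.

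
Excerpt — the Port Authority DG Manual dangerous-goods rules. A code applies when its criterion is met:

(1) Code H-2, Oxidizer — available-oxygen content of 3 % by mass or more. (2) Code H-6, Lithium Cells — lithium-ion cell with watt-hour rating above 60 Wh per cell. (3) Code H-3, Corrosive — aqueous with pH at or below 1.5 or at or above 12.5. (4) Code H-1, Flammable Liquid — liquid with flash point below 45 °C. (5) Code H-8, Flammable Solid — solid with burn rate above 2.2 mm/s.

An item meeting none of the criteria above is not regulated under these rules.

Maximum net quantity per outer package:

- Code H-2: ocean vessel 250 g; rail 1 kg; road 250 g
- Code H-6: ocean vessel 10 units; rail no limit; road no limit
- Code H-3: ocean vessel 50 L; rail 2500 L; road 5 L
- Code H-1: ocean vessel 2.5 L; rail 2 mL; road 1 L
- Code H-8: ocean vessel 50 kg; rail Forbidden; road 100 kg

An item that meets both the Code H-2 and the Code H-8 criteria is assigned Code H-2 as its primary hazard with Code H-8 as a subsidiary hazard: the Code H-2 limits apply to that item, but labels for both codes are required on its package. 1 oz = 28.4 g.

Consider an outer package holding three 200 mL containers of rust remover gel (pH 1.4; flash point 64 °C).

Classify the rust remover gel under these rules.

The rust remover gel has pH 1.4, which is ≤ 1.5, so it is Code H-3 (Corrosive).

Code H-3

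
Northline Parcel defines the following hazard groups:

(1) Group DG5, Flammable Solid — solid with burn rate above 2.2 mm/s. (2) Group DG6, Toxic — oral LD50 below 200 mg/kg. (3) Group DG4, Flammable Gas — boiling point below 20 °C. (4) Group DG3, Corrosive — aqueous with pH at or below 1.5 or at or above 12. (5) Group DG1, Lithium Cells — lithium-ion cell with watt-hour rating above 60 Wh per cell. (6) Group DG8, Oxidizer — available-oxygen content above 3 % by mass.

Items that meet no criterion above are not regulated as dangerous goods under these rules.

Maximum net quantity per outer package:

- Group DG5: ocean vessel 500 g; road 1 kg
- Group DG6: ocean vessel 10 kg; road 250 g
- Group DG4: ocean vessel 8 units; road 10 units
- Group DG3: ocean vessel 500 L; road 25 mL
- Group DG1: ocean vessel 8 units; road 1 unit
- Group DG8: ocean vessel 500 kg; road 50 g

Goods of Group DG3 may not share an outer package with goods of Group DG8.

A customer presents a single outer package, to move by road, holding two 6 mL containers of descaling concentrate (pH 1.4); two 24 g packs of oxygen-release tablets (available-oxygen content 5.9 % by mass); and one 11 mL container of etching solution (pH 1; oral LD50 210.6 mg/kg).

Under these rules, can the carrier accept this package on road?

Descaling concentrate: pH 1.4 ≤ 1.5 → Group DG3 (Corrosive).
The oxygen-release tablets have available-oxygen content 5.9 % by mass, which is > 3 % by mass, so they are Group DG8 (Oxidizer).
Etching solution: pH 1 ≤ 1.5 → Group DG3 (Corrosive).
Group DG3 net quantity: (two 6 mL containers = 12 mL) + 11 mL = 23 mL.
23 mL ≤ 25 mL (road limit, Group DG3) — within limit.
Group DG8 quantity: two 24 g packs = 48 g.
48 g ≤ 50 g (road limit, Group DG8) — within limit.
Group DG3 and Group DG8 may not share an outer package.

No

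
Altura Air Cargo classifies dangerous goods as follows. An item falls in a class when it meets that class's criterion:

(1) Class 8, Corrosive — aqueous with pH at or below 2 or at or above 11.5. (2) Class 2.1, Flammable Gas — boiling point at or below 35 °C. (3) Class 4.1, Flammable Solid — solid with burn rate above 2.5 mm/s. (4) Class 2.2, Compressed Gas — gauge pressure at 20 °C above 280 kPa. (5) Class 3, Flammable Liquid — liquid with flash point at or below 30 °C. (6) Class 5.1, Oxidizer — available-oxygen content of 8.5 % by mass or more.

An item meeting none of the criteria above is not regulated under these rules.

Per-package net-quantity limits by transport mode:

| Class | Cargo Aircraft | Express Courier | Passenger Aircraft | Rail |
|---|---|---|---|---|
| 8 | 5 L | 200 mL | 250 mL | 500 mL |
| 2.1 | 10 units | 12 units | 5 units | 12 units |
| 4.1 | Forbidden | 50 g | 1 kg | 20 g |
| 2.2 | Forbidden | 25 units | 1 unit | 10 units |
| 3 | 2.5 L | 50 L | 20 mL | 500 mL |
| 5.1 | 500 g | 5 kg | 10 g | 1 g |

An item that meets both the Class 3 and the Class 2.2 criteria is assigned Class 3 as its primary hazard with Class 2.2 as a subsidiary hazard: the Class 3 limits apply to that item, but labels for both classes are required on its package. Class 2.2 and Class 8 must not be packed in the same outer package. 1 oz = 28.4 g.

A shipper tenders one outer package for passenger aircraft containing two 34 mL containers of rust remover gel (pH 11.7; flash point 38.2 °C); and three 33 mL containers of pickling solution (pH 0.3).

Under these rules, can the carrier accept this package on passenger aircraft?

The rust remover gel has pH 11.7, which is ≥ 11.5, so it is Class 8 (Corrosive).
With pH 0.3 (≤ 2), the pickling solution falls in Class 8.
Total Class 8: (two 34 mL containers = 68 mL) + (three 33 mL containers = 99 mL) = 167 mL.
That is within the Class 8 passenger aircraft limit of 250 mL.

Yes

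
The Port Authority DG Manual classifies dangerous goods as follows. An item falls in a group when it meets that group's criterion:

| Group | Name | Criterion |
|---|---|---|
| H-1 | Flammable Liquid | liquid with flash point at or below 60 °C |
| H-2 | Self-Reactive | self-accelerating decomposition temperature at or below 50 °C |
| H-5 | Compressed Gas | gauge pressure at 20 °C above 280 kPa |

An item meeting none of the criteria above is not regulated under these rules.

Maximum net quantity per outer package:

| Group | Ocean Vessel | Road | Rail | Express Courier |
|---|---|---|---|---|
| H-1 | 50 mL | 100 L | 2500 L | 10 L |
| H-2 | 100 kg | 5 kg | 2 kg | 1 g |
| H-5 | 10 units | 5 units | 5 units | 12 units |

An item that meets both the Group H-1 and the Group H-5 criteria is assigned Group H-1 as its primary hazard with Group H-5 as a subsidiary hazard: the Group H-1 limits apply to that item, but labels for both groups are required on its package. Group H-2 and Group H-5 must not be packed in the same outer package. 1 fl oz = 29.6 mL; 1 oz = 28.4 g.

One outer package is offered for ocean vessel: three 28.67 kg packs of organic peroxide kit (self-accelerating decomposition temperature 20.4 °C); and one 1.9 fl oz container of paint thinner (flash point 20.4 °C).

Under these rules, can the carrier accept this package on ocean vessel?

No

Organic peroxide kit: self-accelerating decomposition temperature 20.4 °C ≤ 50 °C → Group H-2 (Self-Reactive).
With flash point 20.4 °C (≤ 60 °C), the paint thinner falls in Group H-1.
Group H-1 quantity: one 1.9 fl oz container = 56.24 mL.
56.24 mL exceeds the ocean vessel limit of 50 mL for Group H-1.
Group H-2 quantity: three 28.67 kg packs = 86.01 kg.
That is within the Group H-2 ocean vessel limit of 100 kg.
The segregation rule (Group H-2 with Group H-5) does not apply to Group H-1 with Group H-2.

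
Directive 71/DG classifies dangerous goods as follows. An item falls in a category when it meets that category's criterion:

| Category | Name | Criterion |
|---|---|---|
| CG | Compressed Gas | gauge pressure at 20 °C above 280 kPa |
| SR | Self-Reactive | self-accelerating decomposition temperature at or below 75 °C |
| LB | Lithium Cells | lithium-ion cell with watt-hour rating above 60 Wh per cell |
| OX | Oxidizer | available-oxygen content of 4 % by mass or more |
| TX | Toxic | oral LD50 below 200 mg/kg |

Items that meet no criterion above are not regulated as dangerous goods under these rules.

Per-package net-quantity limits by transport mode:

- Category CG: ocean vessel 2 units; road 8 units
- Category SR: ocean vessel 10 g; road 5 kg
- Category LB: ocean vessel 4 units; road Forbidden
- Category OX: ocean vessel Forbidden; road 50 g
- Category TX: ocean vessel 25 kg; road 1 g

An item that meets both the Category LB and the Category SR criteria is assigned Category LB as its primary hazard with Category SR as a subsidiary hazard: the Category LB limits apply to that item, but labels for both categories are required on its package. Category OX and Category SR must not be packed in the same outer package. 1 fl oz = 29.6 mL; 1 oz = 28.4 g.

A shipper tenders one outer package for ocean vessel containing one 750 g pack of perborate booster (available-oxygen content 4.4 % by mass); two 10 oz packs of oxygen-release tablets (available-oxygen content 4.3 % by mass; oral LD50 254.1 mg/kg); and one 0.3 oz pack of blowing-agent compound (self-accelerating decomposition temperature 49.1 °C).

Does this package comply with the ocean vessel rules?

Available-oxygen content 4.4 % by mass meets the Category OX criterion (Oxidizer), so the perborate booster is Category OX.
Oxygen-release tablets: available-oxygen content 4.3 % by mass ≥ 4 % by mass → Category OX (Oxidizer).
Blowing-agent compound: self-accelerating decomposition temperature 49.1 °C ≤ 75 °C → Category SR (Self-Reactive).
Category OX net quantity: 750 g + (two 10 oz packs = 568 g) = 1.318 kg.
Category OX is Forbidden by ocean vessel.
Category SR quantity: one 0.3 oz pack = 8.52 g.
8.52 g is within the ocean vessel limit of 10 g for Category SR.
Category OX and Category SR may not share an outer package.

No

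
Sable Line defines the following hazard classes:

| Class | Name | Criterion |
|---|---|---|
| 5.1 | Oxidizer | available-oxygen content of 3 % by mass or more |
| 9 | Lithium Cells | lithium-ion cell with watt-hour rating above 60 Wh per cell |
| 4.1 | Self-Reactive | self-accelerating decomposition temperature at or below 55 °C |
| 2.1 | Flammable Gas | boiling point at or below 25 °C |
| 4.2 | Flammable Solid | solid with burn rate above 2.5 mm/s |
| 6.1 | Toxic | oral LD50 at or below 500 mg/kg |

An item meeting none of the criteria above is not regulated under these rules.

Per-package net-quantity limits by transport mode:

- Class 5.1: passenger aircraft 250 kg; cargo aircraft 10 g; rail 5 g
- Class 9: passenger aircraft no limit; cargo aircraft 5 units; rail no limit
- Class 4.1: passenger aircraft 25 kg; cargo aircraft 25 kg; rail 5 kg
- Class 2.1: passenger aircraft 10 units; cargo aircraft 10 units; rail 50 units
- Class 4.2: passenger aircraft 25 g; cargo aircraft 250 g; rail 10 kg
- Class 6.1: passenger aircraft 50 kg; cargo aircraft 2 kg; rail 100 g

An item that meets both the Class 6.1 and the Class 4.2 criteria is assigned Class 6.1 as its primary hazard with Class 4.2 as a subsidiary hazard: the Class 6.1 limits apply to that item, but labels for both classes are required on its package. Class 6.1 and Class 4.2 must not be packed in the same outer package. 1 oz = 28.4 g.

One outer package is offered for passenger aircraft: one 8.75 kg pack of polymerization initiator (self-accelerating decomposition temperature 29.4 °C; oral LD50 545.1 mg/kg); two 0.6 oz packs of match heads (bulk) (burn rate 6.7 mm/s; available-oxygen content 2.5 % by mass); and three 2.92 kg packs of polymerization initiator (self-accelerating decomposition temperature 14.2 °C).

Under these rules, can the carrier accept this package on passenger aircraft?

Self-accelerating decomposition temperature 29.4 °C meets the Class 4.1 criterion (Self-Reactive), so the polymerization initiator is Class 4.1.
With burn rate 6.7 mm/s (> 2.5 mm/s), the match heads (bulk) fall in Class 4.2.
Polymerization initiator: self-accelerating decomposition temperature 14.2 °C ≤ 55 °C → Class 4.1 (Self-Reactive).
Class 4.1 net quantity: 8.75 kg + (three 2.92 kg packs = 8.76 kg) = 17.51 kg.
17.51 kg ≤ 25 kg (passenger aircraft limit, Class 4.1) — within limit.
Class 4.2 quantity: two 0.6 oz packs = 34.08 g.
That exceeds the Class 4.2 passenger aircraft limit of 25 g.
The segregation rule (Class 6.1 with Class 4.2) does not apply to Class 4.1 with Class 4.2.

No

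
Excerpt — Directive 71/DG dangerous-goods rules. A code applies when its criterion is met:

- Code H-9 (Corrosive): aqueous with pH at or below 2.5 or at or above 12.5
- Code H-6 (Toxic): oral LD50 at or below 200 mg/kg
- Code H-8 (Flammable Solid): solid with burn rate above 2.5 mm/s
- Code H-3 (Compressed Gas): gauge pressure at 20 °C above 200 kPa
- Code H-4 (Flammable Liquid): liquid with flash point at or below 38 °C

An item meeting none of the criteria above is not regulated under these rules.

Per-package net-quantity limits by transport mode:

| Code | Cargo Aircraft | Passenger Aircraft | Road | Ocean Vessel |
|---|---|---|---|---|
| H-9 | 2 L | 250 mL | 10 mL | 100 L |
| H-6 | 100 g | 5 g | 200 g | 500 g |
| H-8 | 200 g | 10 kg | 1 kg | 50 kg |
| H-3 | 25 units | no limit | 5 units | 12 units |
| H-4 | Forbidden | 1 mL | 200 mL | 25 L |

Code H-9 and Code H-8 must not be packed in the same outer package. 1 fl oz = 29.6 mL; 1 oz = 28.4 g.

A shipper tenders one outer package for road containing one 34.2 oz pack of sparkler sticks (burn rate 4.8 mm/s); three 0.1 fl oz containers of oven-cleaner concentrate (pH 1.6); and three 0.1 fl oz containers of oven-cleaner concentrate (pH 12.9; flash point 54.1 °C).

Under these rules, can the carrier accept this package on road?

No

Sparkler sticks: burn rate 4.8 mm/s > 2.5 mm/s → Code H-8 (Flammable Solid).
The oven-cleaner concentrate has pH 1.6, which is ≤ 2.5, so it is Code H-9 (Corrosive).
Oven-cleaner concentrate: pH 12.9 ≥ 12.5 → Code H-9 (Corrosive).
Code H-9 net quantity: (three 0.1 fl oz containers = 8.88 mL) + (three 0.1 fl oz containers = 8.88 mL) = 17.76 mL.
17.76 mL > 10 mL (road limit, Code H-9) — over the limit.
Code H-8 quantity: one 34.2 oz pack = 971.28 g.
971.28 g is within the road limit of 1 kg for Code H-8.
Code H-9 and Code H-8 may not share an outer package.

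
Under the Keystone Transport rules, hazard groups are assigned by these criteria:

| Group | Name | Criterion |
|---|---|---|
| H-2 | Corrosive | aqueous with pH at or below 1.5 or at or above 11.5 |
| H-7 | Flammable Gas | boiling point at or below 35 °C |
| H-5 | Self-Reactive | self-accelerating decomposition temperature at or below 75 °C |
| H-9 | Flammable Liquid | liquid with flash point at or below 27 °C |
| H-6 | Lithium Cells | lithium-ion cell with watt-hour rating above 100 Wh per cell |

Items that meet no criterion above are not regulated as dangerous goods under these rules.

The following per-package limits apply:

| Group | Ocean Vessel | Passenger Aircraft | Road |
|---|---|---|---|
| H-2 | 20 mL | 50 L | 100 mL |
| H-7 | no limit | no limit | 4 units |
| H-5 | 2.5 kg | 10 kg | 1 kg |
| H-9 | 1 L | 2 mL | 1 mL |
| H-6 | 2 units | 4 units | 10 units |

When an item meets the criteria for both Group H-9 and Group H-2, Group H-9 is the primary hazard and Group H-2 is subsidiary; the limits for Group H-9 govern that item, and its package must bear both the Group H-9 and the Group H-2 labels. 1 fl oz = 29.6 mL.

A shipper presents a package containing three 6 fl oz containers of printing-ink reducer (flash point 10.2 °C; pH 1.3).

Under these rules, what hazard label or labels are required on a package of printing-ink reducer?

Group H-2 and H-9

The printing-ink reducer has flash point 10.2 °C, which is ≤ 27 °C, so it is Group H-9 (Flammable Liquid).
With pH 1.3 (≤ 1.5), the printing-ink reducer falls in Group H-2.
By the precedence rule Group H-9 is primary and Group H-2 is subsidiary, and that rule requires both labels on the package.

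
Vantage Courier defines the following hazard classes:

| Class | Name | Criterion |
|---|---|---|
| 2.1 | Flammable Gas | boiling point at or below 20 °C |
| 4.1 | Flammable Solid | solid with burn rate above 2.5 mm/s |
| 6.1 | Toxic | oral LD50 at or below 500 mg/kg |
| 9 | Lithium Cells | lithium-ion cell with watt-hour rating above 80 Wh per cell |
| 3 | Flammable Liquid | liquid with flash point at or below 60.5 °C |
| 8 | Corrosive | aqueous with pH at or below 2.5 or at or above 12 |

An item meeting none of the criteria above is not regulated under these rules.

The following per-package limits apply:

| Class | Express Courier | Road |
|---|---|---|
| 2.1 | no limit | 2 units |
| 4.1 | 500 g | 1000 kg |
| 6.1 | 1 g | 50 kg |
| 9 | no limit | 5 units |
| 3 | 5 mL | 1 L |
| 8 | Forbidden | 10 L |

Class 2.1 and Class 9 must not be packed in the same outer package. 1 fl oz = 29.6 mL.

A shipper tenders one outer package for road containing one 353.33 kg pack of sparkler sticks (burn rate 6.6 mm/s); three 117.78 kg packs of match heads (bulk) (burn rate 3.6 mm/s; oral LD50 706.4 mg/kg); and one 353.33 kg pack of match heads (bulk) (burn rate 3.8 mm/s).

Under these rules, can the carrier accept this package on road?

With burn rate 6.6 mm/s (> 2.5 mm/s), the sparkler sticks fall in Class 4.1.
With burn rate 3.6 mm/s (> 2.5 mm/s), the match heads (bulk) fall in Class 4.1.
The match heads (bulk) have burn rate 3.8 mm/s, which is > 2.5 mm/s, so they are Class 4.1 (Flammable Solid).
Class 4.1 net quantity: 353.33 kg + (three 117.78 kg packs = 353.34 kg) + 353.33 kg = 1060 kg.
That exceeds the Class 4.1 road limit of 1000 kg.

No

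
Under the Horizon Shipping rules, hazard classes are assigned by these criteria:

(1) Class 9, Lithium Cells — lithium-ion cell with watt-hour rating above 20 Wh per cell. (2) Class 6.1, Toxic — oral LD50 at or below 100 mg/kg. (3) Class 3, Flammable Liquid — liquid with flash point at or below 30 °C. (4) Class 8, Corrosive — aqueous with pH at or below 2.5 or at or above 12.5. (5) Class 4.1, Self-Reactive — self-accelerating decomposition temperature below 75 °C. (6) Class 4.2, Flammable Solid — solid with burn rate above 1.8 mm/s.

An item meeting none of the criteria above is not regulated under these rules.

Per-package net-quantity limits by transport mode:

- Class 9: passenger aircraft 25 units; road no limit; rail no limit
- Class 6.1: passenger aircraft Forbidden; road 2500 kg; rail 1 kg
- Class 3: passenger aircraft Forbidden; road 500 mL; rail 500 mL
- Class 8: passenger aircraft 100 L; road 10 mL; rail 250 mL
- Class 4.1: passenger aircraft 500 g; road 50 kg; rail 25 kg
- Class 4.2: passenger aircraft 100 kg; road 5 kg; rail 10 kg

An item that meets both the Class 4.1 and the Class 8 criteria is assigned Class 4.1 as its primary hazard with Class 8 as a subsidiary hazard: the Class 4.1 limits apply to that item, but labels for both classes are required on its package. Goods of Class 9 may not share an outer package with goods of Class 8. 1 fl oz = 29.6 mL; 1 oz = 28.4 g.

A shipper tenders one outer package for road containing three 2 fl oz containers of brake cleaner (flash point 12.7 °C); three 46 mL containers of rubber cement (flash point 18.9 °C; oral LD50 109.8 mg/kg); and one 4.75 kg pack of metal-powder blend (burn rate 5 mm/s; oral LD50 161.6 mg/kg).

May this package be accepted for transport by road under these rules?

Yes

Flash point 12.7 °C meets the Class 3 criterion (Flammable Liquid), so the brake cleaner is Class 3.
Flash point 18.9 °C meets the Class 3 criterion (Flammable Liquid), so the rubber cement is Class 3.
The metal-powder blend has burn rate 5 mm/s, which is > 1.8 mm/s, so it is Class 4.2 (Flammable Solid).
Total Class 3: (three 2 fl oz containers = 177.6 mL) + (three 46 mL containers = 138 mL) = 315.6 mL.
315.6 mL ≤ 500 mL (road limit, Class 3) — within limit.
Class 4.2 quantity: 4.75 kg.
4.75 kg is within the road limit of 5 kg for Class 4.2.
The segregation rule (Class 9 with Class 8) does not apply to Class 3 with Class 4.2.
Every hazard class is within its road limit and no segregation rule is violated.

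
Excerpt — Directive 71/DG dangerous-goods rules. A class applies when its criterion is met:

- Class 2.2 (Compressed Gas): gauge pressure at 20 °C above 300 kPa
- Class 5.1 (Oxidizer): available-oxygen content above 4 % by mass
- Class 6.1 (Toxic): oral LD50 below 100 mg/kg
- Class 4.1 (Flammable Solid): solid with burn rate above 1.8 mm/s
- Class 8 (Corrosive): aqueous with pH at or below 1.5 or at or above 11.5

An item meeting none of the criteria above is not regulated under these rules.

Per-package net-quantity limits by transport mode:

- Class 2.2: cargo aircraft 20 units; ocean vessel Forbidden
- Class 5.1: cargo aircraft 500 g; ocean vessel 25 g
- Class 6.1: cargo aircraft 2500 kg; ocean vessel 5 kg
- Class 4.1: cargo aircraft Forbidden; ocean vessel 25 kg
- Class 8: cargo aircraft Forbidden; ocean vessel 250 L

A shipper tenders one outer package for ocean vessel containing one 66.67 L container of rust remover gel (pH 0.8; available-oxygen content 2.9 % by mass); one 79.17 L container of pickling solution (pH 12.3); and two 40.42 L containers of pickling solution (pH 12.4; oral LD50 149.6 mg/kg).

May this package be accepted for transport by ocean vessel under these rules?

Yes

With pH 0.8 (≤ 1.5), the rust remover gel falls in Class 8.
With pH 12.3 (≥ 11.5), the pickling solution falls in Class 8.
With pH 12.4 (≥ 11.5), the pickling solution falls in Class 8.
Class 8 net quantity: 66.67 L + 79.17 L + (two 40.42 L containers = 80.84 L) = 226.68 L.
226.68 L is within the ocean vessel limit of 250 L for Class 8.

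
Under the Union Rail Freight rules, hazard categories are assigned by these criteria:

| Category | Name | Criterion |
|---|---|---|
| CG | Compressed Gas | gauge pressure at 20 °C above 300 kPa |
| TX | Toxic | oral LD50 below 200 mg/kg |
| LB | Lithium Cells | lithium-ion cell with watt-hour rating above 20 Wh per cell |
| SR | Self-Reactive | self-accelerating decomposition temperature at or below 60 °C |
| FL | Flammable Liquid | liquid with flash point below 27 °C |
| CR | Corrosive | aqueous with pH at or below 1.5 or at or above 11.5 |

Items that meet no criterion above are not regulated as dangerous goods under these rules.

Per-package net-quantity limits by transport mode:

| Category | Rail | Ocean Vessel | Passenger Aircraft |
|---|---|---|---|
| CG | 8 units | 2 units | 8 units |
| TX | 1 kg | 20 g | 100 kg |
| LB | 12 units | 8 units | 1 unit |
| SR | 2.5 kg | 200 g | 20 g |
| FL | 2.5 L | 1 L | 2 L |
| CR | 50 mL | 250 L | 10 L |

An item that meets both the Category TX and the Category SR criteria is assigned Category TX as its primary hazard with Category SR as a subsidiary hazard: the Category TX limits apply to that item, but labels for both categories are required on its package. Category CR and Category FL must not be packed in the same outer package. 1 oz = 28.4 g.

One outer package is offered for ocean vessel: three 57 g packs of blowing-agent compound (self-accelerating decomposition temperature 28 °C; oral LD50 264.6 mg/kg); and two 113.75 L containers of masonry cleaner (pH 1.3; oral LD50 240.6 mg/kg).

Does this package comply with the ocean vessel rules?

Yes

Blowing-agent compound: self-accelerating decomposition temperature 28 °C ≤ 60 °C → Category SR (Self-Reactive).
With pH 1.3 (≤ 1.5), the masonry cleaner falls in Category CR.
Category CR quantity: two 113.75 L containers = 227.5 L.
That is within the Category CR ocean vessel limit of 250 L.
Category SR quantity: three 57 g packs = 171 g.
171 g is within the ocean vessel limit of 200 g for Category SR.
The segregation rule (Category CR with Category FL) does not apply to Category CR with Category SR.
Every hazard category is within its ocean vessel limit and no segregation rule is violated.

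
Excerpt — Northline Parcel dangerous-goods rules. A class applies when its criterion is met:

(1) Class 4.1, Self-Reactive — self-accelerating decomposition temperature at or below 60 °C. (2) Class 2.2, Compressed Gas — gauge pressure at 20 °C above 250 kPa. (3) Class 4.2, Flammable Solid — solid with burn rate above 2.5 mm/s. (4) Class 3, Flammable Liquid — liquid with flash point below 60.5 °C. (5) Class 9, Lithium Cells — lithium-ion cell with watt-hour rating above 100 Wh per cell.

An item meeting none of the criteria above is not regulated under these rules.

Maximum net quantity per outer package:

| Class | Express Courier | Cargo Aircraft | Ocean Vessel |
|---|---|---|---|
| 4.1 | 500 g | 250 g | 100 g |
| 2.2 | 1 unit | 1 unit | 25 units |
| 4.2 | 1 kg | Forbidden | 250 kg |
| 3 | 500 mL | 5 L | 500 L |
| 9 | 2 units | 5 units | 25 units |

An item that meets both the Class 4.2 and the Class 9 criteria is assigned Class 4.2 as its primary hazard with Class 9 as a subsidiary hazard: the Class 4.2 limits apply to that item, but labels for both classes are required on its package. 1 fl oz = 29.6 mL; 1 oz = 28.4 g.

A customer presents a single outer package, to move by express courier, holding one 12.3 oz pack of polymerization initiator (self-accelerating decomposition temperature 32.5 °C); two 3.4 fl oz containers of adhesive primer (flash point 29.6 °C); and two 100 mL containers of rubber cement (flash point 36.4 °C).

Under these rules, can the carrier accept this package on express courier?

Yes

Self-accelerating decomposition temperature 32.5 °C meets the Class 4.1 criterion (Self-Reactive), so the polymerization initiator is Class 4.1.
With flash point 29.6 °C (< 60.5 °C), the adhesive primer falls in Class 3.
Rubber cement: flash point 36.4 °C < 60.5 °C → Class 3 (Flammable Liquid).
Total Class 3: (two 3.4 fl oz containers = 201.28 mL) + (two 100 mL containers = 200 mL) = 401.28 mL.
401.28 mL is within the express courier limit of 500 mL for Class 3.
Class 4.1 quantity: one 12.3 oz pack = 349.32 g.
349.32 g ≤ 500 g (express courier limit, Class 4.1) — within limit.
Every hazard class is within its express courier limit and no segregation rule is violated.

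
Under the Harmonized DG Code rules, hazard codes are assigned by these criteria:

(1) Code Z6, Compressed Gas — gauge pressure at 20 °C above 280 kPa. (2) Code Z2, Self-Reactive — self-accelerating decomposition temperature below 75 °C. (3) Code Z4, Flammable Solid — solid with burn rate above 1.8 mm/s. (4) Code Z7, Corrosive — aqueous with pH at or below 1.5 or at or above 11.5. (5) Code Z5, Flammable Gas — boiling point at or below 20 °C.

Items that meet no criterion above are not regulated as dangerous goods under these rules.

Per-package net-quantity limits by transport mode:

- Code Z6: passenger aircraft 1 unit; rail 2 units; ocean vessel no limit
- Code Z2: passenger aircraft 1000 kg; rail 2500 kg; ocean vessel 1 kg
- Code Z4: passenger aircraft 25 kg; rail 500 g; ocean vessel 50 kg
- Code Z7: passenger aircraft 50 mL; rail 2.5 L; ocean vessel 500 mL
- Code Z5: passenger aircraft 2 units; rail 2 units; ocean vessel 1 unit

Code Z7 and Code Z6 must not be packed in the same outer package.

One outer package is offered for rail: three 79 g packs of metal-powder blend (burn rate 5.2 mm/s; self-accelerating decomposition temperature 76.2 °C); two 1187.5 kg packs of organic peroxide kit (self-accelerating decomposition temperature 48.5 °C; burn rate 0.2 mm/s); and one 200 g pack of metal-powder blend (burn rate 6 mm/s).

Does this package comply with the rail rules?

The metal-powder blend has burn rate 5.2 mm/s, which is > 1.8 mm/s, so it is Code Z4 (Flammable Solid).
Organic peroxide kit: self-accelerating decomposition temperature 48.5 °C < 75 °C → Code Z2 (Self-Reactive).
Metal-powder blend: burn rate 6 mm/s > 1.8 mm/s → Code Z4 (Flammable Solid).
Code Z2 quantity: two 1187.5 kg packs = 2375 kg.
2375 kg ≤ 2500 kg (rail limit, Code Z2) — within limit.
Total Code Z4: (three 79 g packs = 237 g) + 200 g = 437 g.
437 g is within the rail limit of 500 g for Code Z4.
The segregation rule (Code Z7 with Code Z6) does not apply to Code Z2 with Code Z4.
Every hazard code is within its rail limit and no segregation rule is violated.

Yes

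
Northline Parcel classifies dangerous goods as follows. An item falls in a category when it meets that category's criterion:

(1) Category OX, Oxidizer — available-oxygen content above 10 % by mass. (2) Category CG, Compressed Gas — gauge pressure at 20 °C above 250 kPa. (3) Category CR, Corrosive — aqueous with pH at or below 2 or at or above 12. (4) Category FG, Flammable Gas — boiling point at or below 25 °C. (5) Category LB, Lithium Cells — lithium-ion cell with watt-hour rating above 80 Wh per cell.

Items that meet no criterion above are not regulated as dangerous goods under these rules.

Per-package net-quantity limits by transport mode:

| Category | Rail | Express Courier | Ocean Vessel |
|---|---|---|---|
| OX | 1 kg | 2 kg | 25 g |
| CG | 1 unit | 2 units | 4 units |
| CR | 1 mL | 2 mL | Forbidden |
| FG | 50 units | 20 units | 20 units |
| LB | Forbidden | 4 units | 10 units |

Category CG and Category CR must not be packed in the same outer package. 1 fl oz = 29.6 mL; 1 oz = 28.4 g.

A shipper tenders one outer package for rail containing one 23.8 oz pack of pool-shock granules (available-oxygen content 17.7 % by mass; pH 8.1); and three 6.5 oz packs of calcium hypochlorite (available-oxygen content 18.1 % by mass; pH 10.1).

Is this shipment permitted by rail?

Pool-shock granules: available-oxygen content 17.7 % by mass > 10 % by mass → Category OX (Oxidizer).
Available-oxygen content 18.1 % by mass meets the Category OX criterion (Oxidizer), so the calcium hypochlorite is Category OX.
Total Category OX: (one 23.8 oz pack = 675.92 g) + (three 6.5 oz packs = 553.8 g) = 1229.72 g.
1229.72 g exceeds the rail limit of 1 kg for Category OX.

No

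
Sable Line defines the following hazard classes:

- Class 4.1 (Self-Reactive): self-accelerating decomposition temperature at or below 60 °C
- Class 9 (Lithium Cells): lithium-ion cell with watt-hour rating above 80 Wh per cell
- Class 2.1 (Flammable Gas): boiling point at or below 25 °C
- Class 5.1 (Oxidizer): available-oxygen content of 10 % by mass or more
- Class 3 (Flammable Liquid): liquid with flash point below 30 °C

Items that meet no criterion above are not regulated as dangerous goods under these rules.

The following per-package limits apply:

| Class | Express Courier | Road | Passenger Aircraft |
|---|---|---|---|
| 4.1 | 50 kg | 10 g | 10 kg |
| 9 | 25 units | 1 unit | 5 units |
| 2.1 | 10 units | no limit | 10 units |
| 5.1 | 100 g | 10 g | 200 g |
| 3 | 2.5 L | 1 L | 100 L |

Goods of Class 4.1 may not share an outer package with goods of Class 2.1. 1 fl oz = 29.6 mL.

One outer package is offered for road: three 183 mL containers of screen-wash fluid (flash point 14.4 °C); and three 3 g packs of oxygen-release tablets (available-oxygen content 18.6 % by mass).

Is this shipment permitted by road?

Yes

Screen-wash fluid: flash point 14.4 °C < 30 °C → Class 3 (Flammable Liquid).
Available-oxygen content 18.6 % by mass meets the Class 5.1 criterion (Oxidizer), so the oxygen-release tablets are Class 5.1.
Class 5.1 quantity: three 3 g packs = 9 g.
9 g ≤ 10 g (road limit, Class 5.1) — within limit.
Class 3 quantity: three 183 mL containers = 549 mL.
549 mL ≤ 1 L (road limit, Class 3) — within limit.
The segregation rule (Class 4.1 with Class 2.1) does not apply to Class 5.1 with Class 3.
Every hazard class is within its road limit and no segregation rule is violated.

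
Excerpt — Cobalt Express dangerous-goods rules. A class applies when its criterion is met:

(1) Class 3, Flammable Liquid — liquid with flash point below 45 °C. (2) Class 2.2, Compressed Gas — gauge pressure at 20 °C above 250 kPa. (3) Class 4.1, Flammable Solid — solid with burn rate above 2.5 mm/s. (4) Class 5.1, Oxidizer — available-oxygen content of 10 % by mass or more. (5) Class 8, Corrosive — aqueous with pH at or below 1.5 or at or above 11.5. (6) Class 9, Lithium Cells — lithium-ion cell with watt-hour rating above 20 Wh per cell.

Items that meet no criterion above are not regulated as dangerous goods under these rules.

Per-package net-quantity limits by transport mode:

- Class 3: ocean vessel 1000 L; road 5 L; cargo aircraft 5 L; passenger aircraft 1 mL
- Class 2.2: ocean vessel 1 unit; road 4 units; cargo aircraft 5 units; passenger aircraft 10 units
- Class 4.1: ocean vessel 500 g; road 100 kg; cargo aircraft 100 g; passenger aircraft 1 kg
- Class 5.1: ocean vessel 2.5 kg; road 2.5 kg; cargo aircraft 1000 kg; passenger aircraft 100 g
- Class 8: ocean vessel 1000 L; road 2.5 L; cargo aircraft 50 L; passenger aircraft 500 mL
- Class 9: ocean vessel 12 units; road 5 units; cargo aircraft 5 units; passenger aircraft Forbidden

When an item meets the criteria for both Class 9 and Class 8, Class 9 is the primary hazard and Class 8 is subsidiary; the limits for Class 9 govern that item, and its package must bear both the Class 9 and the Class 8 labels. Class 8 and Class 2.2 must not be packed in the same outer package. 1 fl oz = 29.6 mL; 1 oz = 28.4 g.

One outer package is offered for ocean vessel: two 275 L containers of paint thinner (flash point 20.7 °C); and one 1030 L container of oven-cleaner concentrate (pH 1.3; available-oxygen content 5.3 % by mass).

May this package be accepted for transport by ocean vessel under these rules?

No

Paint thinner: flash point 20.7 °C < 45 °C → Class 3 (Flammable Liquid).
With pH 1.3 (≤ 1.5), the oven-cleaner concentrate falls in Class 8.
Class 8 quantity: 1030 L.
1030 L > 1000 L (ocean vessel limit, Class 8) — over the limit.
Class 3 quantity: two 275 L containers = 550 L.
550 L ≤ 1000 L (ocean vessel limit, Class 3) — within limit.
The segregation rule (Class 8 with Class 2.2) does not apply to Class 8 with Class 3.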